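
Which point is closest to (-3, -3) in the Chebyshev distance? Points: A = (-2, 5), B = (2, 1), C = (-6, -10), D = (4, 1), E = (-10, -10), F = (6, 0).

Distances: d(A) = 8, d(B) = 5, d(C) = 7, d(D) = 7, d(E) = 7, d(F) = 9. Nearest: B = (2, 1) with distance 5.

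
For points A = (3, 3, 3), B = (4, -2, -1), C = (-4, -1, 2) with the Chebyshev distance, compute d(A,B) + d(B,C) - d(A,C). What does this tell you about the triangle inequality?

d(A,B) = max(1, 5, 4) = 5, d(B,C) = max(8, 1, 3) = 8, d(A,C) = max(7, 4, 1) = 7.
d(A,B) + d(B,C) - d(A,C) = 5 + 8 - 7 = 13 - 7 = 6. This is ≥ 0, so the triangle inequality holds for these points.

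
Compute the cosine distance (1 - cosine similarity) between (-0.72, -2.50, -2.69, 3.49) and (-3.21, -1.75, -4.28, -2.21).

With u = (-0.72, -2.50, -2.69, 3.49), v = (-3.21, -1.75, -4.28, -2.21):
u·v = (-0.72)·(-3.21) + (-2.5)·(-1.75) + (-2.69)·(-4.28) + 3.49·(-2.21) = 2.3112 + 4.375 + 11.5132 + (-7.7129) = 10.4865.
|u| = √((-0.72)² + (-2.5)² + (-2.69)² + 3.49²) = √(0.5184 + 6.25 + 7.2361 + 12.1801) = √26.1846, |v| = √((-3.21)² + (-1.75)² + (-4.28)² + (-2.21)²) = √(10.3041 + 3.0625 + 18.3184 + 4.8841) = √36.5691.
cos θ = (u·v)/(|u||v|) = 10.4865/(√26.1846·√36.5691) ≈ 0.3389
Cosine distance = 1 - cos θ ≈ 1 - 0.3389 = 0.6611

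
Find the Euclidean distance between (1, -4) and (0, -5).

√(Σ(x_i - y_i)²) = √((1 - 0)² + (-4 - (-5))²)
= √(1² + 1²) = √(1 + 1) = √2 ≈ 1.4142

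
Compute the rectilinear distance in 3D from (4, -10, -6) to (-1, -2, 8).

Σ|x_i - y_i| = |4 - (-1)| + |-10 - (-2)| + |-6 - 8| = 5 + 8 + 14 = 27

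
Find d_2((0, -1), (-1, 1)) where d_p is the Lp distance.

(Σ|x_i - y_i|^2)^(1/2) = (|0 - (-1)|^2 + |-1 - 1|^2)^(1/2)
= (1^2 + 2^2)^(1/2) = (1 + 4)^(1/2) = (5)^(1/2) ≈ 2.2361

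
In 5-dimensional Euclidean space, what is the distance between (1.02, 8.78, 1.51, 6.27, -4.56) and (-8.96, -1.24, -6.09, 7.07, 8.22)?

√(Σ(x_i - y_i)²) = √((1.02 - (-8.96))² + (8.78 - (-1.24))² + (1.51 - (-6.09))² + (6.27 - 7.07)² + (-4.56 - 8.22)²)
= √(9.98² + 10.02² + 7.6² + (-0.8)² + (-12.78)²) = √(99.6004 + 100.4004 + 57.76 + 0.64 + 163.3284) = √421.7292 ≈ 20.536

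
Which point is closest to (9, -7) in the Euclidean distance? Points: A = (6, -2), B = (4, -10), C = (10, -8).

Distances: d(A) ≈ 5.831, d(B) ≈ 5.831, d(C) ≈ 1.4142. Nearest: C = (10, -8) with distance 1.4142.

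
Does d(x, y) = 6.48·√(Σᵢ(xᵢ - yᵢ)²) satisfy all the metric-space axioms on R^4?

Yes. The L2 (Euclidean) norm induces a metric on R^4, and multiplying a metric by a positive constant 6.48 > 0 preserves all four axioms: non-negativity (6.48·||x-y|| ≥ 0), identity (6.48·||x-y|| = 0 ⟺ ||x-y|| = 0 ⟺ x = y), symmetry (||x-y|| = ||y-x||), and the triangle inequality (6.48·||x-z|| ≤ 6.48·||x-y|| + 6.48·||y-z||). So d is a metric.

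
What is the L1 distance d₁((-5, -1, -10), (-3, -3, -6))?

Σ|x_i - y_i| = |-5 - (-3)| + |-1 - (-3)| + |-10 - (-6)| = 2 + 2 + 4 = 8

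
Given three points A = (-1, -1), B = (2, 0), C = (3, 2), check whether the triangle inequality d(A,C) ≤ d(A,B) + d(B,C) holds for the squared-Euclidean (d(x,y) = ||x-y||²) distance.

d(A,B) = 3² + 1² = 10, d(B,C) = 1² + 2² = 5, d(A,C) = 4² + 3² = 25.
d(A,C) = 25 > 10 + 5 = 15. Triangle inequality is VIOLATED. (Squared-Euclidean is not a metric — this is a counterexample.)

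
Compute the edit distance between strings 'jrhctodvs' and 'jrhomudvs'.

Let D[i][j] be the edit distance between the first i characters of 'jrhctodvs' and the first j characters of 'jrhomudvs', with D[i][0] = i, D[0][j] = j, and D[i][j] = D[i-1][j-1] if the characters match, else 1 + min(D[i-1][j], D[i][j-1], D[i-1][j-1]). Filling the table (rows: prefixes of 'jrhctodvs', columns: prefixes of 'jrhomudvs'):
     ε  j  r  h  o  m  u  d  v  s
  ε  0  1  2  3  4  5  6  7  8  9
  j  1  0  1  2  3  4  5  6  7  8
  r  2  1  0  1  2  3  4  5  6  7
  h  3  2  1  0  1  2  3  4  5  6
  c  4  3  2  1  1  2  3  4  5  6
  t  5  4  3  2  2  2  3  4  5  6
  o  6  5  4  3  2  3  3  4  5  6
  d  7  6  5  4  3  3  4  3  4  5
  v  8  7  6  5  4  4  4  4  3  4
  s  9  8  7  6  5  5  5  5  4  3
The bottom-right entry gives D[9][9] = 3, so no sequence of fewer than 3 edits works. Backtracking through the table gives one optimal edit sequence (3 edits):
  jrhctodvs → jrhotodvs (sub c→o @4)
  jrhotodvs → jrhomodvs (sub t→m @5)
  jrhomodvs → jrhomudvs (sub o→u @6)
Edit distance = 3.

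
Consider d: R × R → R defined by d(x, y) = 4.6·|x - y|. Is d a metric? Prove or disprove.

Yes. Since |x - y| is a metric on R and 4.6 > 0, the positive scalar multiple 4.6·|x - y| is also a metric: scaling by a positive constant preserves non-negativity, identity (d=0 ⟺ |x-y|=0 ⟺ x=y), symmetry, and the triangle inequality.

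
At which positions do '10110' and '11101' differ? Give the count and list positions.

Differing positions: 2, 4, 5. Hamming distance = 3.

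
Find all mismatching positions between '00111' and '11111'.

Differing positions: 1, 2. Hamming distance = 2.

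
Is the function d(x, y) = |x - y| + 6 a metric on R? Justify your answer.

No. d fails identity of indiscernibles (specifically d(x,x) = 0): d(0, 0) = |0 - 0| + 6 = 0 + 6 = 6 ≠ 0.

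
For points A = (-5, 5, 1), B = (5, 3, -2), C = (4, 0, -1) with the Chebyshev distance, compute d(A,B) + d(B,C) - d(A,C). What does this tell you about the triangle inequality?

d(A,B) = max(10, 2, 3) = 10, d(B,C) = max(1, 3, 1) = 3, d(A,C) = max(9, 5, 2) = 9.
d(A,B) + d(B,C) - d(A,C) = 10 + 3 - 9 = 13 - 9 = 4. This is ≥ 0, so the triangle inequality holds for these points.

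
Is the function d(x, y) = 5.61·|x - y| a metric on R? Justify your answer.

Yes. Since |x - y| is a metric on R and 5.61 > 0, the positive scalar multiple 5.61·|x - y| is also a metric: scaling by a positive constant preserves non-negativity, identity (d=0 ⟺ |x-y|=0 ⟺ x=y), symmetry, and the triangle inequality.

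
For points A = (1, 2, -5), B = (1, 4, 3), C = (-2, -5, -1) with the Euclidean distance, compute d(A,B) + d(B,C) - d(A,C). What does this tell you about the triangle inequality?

d(A,B) = √(0² + 2² + 8²) = √68 ≈ 8.2462, d(B,C) = √(3² + 9² + 4²) = √106 ≈ 10.2956, d(A,C) = √(3² + 7² + 4²) = √74 ≈ 8.6023.
d(A,B) + d(B,C) - d(A,C) = 8.2462 + 10.2956 - 8.6023 = 18.5418 - 8.6023 = 9.9395 (to 4 decimal places). This is ≥ 0, so the triangle inequality holds for these points.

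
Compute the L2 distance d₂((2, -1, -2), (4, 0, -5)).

√(Σ(x_i - y_i)²) = √((2 - 4)² + (-1 - 0)² + (-2 - (-5))²)
= √((-2)² + (-1)² + 3²) = √(4 + 1 + 9) = √14 ≈ 3.7417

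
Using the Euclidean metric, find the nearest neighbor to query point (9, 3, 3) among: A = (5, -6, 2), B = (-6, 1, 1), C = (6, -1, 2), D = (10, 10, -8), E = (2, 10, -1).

Distances: d(A) ≈ 9.8995, d(B) ≈ 15.2643, d(C) ≈ 5.099, d(D) ≈ 13.0767, d(E) ≈ 10.6771. Nearest: C = (6, -1, 2) with distance 5.099.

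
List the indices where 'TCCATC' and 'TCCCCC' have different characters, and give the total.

Differing positions: 4, 5. Hamming distance = 2.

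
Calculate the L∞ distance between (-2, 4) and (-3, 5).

max(|x_i - y_i|) = max(|-2 - (-3)|, |4 - 5|) = max(1, 1) = 1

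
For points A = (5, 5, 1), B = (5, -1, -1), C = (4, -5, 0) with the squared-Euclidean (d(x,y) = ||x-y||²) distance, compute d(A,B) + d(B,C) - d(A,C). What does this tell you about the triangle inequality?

d(A,B) = 0² + 6² + 2² = 40, d(B,C) = 1² + 4² + 1² = 18, d(A,C) = 1² + 10² + 1² = 102.
d(A,B) + d(B,C) - d(A,C) = 40 + 18 - 102 = 58 - 102 = -44. This is < 0, so the triangle inequality FAILS for these points (squared-Euclidean is not a metric).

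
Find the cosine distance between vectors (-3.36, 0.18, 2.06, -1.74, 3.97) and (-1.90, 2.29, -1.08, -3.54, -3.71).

With u = (-3.36, 0.18, 2.06, -1.74, 3.97), v = (-1.90, 2.29, -1.08, -3.54, -3.71):
u·v = (-3.36)·(-1.9) + 0.18·2.29 + 2.06·(-1.08) + (-1.74)·(-3.54) + 3.97·(-3.71) = 6.384 + 0.4122 + (-2.2248) + 6.1596 + (-14.7287) = -3.9977.
|u| = √((-3.36)² + 0.18² + 2.06² + (-1.74)² + 3.97²) = √(11.2896 + 0.0324 + 4.2436 + 3.0276 + 15.7609) = √34.3541, |v| = √((-1.9)² + 2.29² + (-1.08)² + (-3.54)² + (-3.71)²) = √(3.61 + 5.2441 + 1.1664 + 12.5316 + 13.7641) = √36.3162.
cos θ = (u·v)/(|u||v|) = -3.9977/(√34.3541·√36.3162) ≈ -0.1132
Cosine distance = 1 - cos θ ≈ 1 - (-0.1132) = 1.1132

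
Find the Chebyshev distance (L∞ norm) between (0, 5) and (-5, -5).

max(|x_i - y_i|) = max(|0 - (-5)|, |5 - (-5)|) = max(5, 10) = 10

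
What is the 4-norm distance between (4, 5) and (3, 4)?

(Σ|x_i - y_i|^4)^(1/4) = (|4 - 3|^4 + |5 - 4|^4)^(1/4)
= (1^4 + 1^4)^(1/4) = (1 + 1)^(1/4) = (2)^(1/4) ≈ 1.1892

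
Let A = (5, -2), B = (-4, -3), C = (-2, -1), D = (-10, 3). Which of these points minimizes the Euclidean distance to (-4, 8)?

Distances: d(A) ≈ 13.4536, d(B) = 11, d(C) ≈ 9.2195, d(D) ≈ 7.8102. Nearest: D = (-10, 3) with distance 7.8102.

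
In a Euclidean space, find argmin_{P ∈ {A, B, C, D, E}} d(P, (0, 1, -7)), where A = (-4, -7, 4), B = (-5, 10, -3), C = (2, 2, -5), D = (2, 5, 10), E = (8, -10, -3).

Distances: d(A) ≈ 14.1774, d(B) ≈ 11.0454, d(C) = 3, d(D) ≈ 17.5784, d(E) ≈ 14.1774. Nearest: C = (2, 2, -5) with distance 3.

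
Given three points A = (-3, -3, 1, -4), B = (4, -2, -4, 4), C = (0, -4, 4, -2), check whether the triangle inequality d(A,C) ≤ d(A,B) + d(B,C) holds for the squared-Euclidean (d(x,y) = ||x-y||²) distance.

d(A,B) = 7² + 1² + 5² + 8² = 139, d(B,C) = 4² + 2² + 8² + 6² = 120, d(A,C) = 3² + 1² + 3² + 2² = 23.
d(A,C) = 23 ≤ 139 + 120 = 259. Triangle inequality is satisfied.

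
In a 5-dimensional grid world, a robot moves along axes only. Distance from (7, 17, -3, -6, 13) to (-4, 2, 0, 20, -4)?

Σ|x_i - y_i| = |7 - (-4)| + |17 - 2| + |-3 - 0| + |-6 - 20| + |13 - (-4)| = 11 + 15 + 3 + 26 + 17 = 72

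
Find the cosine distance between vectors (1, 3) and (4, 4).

With u = (1, 3), v = (4, 4):
u·v = 1·4 + 3·4 = 4 + 12 = 16.
|u| = √(1² + 3²) = √10, |v| = √(4² + 4²) = √32, so |u||v| = √(10·32) = √320.
cos θ = (u·v)/(|u||v|) = 16/√320 ≈ 0.8944
Cosine distance = 1 - cos θ ≈ 1 - 0.8944 = 0.1056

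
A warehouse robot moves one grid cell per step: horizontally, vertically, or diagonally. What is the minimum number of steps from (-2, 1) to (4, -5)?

max(|x_i - y_i|) = max(|-2 - 4|, |1 - (-5)|) = max(6, 6) = 6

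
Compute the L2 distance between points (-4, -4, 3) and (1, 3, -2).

(Σ|x_i - y_i|^2)^(1/2) = (|-4 - 1|^2 + |-4 - 3|^2 + |3 - (-2)|^2)^(1/2)
= (5^2 + 7^2 + 5^2)^(1/2) = (25 + 49 + 25)^(1/2) = (99)^(1/2) ≈ 9.9499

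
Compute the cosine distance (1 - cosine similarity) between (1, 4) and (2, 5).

With u = (1, 4), v = (2, 5):
u·v = 1·2 + 4·5 = 2 + 20 = 22.
|u| = √(1² + 4²) = √17, |v| = √(2² + 5²) = √29, so |u||v| = √(17·29) = √493.
cos θ = (u·v)/(|u||v|) = 22/√493 ≈ 0.9908
Cosine distance = 1 - cos θ ≈ 1 - 0.9908 = 0.0092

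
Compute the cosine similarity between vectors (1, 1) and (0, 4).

With u = (1, 1), v = (0, 4):
u·v = 1·0 + 1·4 = 0 + 4 = 4.
|u| = √(1² + 1²) = √2, |v| = √(0² + 4²) = √16, so |u||v| = √(2·16) = √32.
cos θ = (u·v)/(|u||v|) = 4/√32 ≈ 0.7071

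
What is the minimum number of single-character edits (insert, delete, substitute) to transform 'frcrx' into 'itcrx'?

Let D[i][j] be the edit distance between the first i characters of 'frcrx' and the first j characters of 'itcrx', with D[i][0] = i, D[0][j] = j, and D[i][j] = D[i-1][j-1] if the characters match, else 1 + min(D[i-1][j], D[i][j-1], D[i-1][j-1]). Filling the table (rows: prefixes of 'frcrx', columns: prefixes of 'itcrx'):
     ε  i  t  c  r  x
  ε  0  1  2  3  4  5
  f  1  1  2  3  4  5
  r  2  2  2  3  3  4
  c  3  3  3  2  3  4
  r  4  4  4  3  2  3
  x  5  5  5  4  3  2
The bottom-right entry gives D[5][5] = 2, so no sequence of fewer than 2 edits works. Backtracking through the table gives one optimal edit sequence (2 edits):
  frcrx → ircrx (sub f→i @1)
  ircrx → itcrx (sub r→t @2)
Edit distance = 2.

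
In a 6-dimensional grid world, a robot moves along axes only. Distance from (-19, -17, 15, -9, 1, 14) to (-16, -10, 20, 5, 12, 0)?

Σ|x_i - y_i| = |-19 - (-16)| + |-17 - (-10)| + |15 - 20| + |-9 - 5| + |1 - 12| + |14 - 0| = 3 + 7 + 5 + 14 + 11 + 14 = 54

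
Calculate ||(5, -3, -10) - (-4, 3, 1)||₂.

√(Σ(x_i - y_i)²) = √((5 - (-4))² + (-3 - 3)² + (-10 - 1)²)
= √(9² + (-6)² + (-11)²) = √(81 + 36 + 121) = √238 ≈ 15.4272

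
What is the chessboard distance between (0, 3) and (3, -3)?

max(|x_i - y_i|) = max(|0 - 3|, |3 - (-3)|) = max(3, 6) = 6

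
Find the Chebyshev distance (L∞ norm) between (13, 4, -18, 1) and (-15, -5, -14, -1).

max(|x_i - y_i|) = max(|13 - (-15)|, |4 - (-5)|, |-18 - (-14)|, |1 - (-1)|) = max(28, 9, 4, 2) = 28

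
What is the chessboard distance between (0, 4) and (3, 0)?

max(|x_i - y_i|) = max(|0 - 3|, |4 - 0|) = max(3, 4) = 4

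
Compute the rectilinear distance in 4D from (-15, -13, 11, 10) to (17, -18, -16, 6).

Σ|x_i - y_i| = |-15 - 17| + |-13 - (-18)| + |11 - (-16)| + |10 - 6| = 32 + 5 + 27 + 4 = 68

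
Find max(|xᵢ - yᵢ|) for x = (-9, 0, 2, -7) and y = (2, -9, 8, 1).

max(|x_i - y_i|) = max(|-9 - 2|, |0 - (-9)|, |2 - 8|, |-7 - 1|) = max(11, 9, 6, 8) = 11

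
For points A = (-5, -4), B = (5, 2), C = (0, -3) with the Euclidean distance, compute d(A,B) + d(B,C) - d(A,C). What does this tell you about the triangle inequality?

d(A,B) = √(10² + 6²) = √136 ≈ 11.6619, d(B,C) = √(5² + 5²) = √50 ≈ 7.0711, d(A,C) = √(5² + 1²) = √26 ≈ 5.099.
d(A,B) + d(B,C) - d(A,C) = 11.6619 + 7.0711 - 5.099 = 18.733 - 5.099 = 13.634 (to 4 decimal places). This is ≥ 0, so the triangle inequality holds for these points.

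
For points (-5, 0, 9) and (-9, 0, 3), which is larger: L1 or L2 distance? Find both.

L1 = |-5 - (-9)| + |0 - 0| + |9 - 3| = 4 + 0 + 6 = 10
L2 = √(4² + 0² + 6²) = √52 ≈ 7.2111
L1 ≥ L2 always (equality iff movement is along one axis); L1 > L2 here.
Ratio L1/L2 = 10/√52 ≈ 1.3868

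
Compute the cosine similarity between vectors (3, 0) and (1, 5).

With u = (3, 0), v = (1, 5):
u·v = 3·1 + 0·5 = 3 + 0 = 3.
|u| = √(3² + 0²) = √9, |v| = √(1² + 5²) = √26, so |u||v| = √(9·26) = √234.
cos θ = (u·v)/(|u||v|) = 3/√234 ≈ 0.1961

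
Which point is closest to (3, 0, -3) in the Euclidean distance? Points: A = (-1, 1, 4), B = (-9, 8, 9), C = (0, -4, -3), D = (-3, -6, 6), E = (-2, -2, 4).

Distances: d(A) ≈ 8.124, d(B) ≈ 18.7617, d(C) = 5, d(D) ≈ 12.3693, d(E) ≈ 8.8318. Nearest: C = (0, -4, -3) with distance 5.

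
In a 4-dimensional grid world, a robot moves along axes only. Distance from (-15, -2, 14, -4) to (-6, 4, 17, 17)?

Σ|x_i - y_i| = |-15 - (-6)| + |-2 - 4| + |14 - 17| + |-4 - 17| = 9 + 6 + 3 + 21 = 39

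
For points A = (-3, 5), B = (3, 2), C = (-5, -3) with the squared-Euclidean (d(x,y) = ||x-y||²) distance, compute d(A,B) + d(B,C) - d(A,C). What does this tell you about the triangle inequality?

d(A,B) = 6² + 3² = 45, d(B,C) = 8² + 5² = 89, d(A,C) = 2² + 8² = 68.
d(A,B) + d(B,C) - d(A,C) = 45 + 89 - 68 = 134 - 68 = 66. This is ≥ 0, so the triangle inequality holds for these points.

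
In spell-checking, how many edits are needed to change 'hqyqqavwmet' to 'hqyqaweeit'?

Let D[i][j] be the edit distance between the first i characters of 'hqyqqavwmet' and the first j characters of 'hqyqaweeit', with D[i][0] = i, D[0][j] = j, and D[i][j] = D[i-1][j-1] if the characters match, else 1 + min(D[i-1][j], D[i][j-1], D[i-1][j-1]). Filling the table (rows: prefixes of 'hqyqqavwmet', columns: prefixes of 'hqyqaweeit'):
     ε  h  q  y  q  a  w  e  e  i  t
  ε  0  1  2  3  4  5  6  7  8  9 10
  h  1  0  1  2  3  4  5  6  7  8  9
  q  2  1  0  1  2  3  4  5  6  7  8
  y  3  2  1  0  1  2  3  4  5  6  7
  q  4  3  2  1  0  1  2  3  4  5  6
  q  5  4  3  2  1  1  2  3  4  5  6
  a  6  5  4  3  2  1  2  3  4  5  6
  v  7  6  5  4  3  2  2  3  4  5  6
  w  8  7  6  5  4  3  2  3  4  5  6
  m  9  8  7  6  5  4  3  3  4  5  6
  e 10  9  8  7  6  5  4  3  3  4  5
  t 11 10  9  8  7  6  5  4  4  4  4
The bottom-right entry gives D[11][10] = 4, so no sequence of fewer than 4 edits works. Backtracking through the table gives one optimal edit sequence (4 edits):
  hqyqqavwmet → hqyqavwmet (del q @4)
  hqyqavwmet → hqyqawmet (del v @6)
  hqyqawmet → hqyqaweet (sub m→e @7)
  hqyqaweet → hqyqaweeit (ins i @9)
Edit distance = 4.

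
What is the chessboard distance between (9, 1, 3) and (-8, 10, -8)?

max(|x_i - y_i|) = max(|9 - (-8)|, |1 - 10|, |3 - (-8)|) = max(17, 9, 11) = 17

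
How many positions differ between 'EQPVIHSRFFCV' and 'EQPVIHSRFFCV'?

Differing positions: none. Hamming distance = 0.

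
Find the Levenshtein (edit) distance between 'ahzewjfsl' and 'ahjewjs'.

Let D[i][j] be the edit distance between the first i characters of 'ahzewjfsl' and the first j characters of 'ahjewjs', with D[i][0] = i, D[0][j] = j, and D[i][j] = D[i-1][j-1] if the characters match, else 1 + min(D[i-1][j], D[i][j-1], D[i-1][j-1]). Filling the table (rows: prefixes of 'ahzewjfsl', columns: prefixes of 'ahjewjs'):
     ε  a  h  j  e  w  j  s
  ε  0  1  2  3  4  5  6  7
  a  1  0  1  2  3  4  5  6
  h  2  1  0  1  2  3  4  5
  z  3  2  1  1  2  3  4  5
  e  4  3  2  2  1  2  3  4
  w  5  4  3  3  2  1  2  3
  j  6  5  4  3  3  2  1  2
  f  7  6  5  4  4  3  2  2
  s  8  7  6  5  5  4  3  2
  l  9  8  7  6  6  5  4  3
The bottom-right entry gives D[9][7] = 3, so no sequence of fewer than 3 edits works. Backtracking through the table gives one optimal edit sequence (3 edits):
  ahzewjfsl → ahjewjfsl (sub z→j @3)
  ahjewjfsl → ahjewjsl (del f @7)
  ahjewjsl → ahjewjs (del l @8)
Edit distance = 3.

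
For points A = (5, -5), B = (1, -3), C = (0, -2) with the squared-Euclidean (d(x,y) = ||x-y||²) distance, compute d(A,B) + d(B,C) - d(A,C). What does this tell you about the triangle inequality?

d(A,B) = 4² + 2² = 20, d(B,C) = 1² + 1² = 2, d(A,C) = 5² + 3² = 34.
d(A,B) + d(B,C) - d(A,C) = 20 + 2 - 34 = 22 - 34 = -12. This is < 0, so the triangle inequality FAILS for these points (squared-Euclidean is not a metric).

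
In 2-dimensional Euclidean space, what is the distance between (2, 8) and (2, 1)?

√(Σ(x_i - y_i)²) = √((2 - 2)² + (8 - 1)²)
= √(0² + 7²) = √(0 + 49) = √49 = 7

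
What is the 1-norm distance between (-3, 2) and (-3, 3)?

Σ|x_i - y_i| = |-3 - (-3)| + |2 - 3| = 0 + 1 = 1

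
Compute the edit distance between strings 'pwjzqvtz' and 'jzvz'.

Let D[i][j] be the edit distance between the first i characters of 'pwjzqvtz' and the first j characters of 'jzvz', with D[i][0] = i, D[0][j] = j, and D[i][j] = D[i-1][j-1] if the characters match, else 1 + min(D[i-1][j], D[i][j-1], D[i-1][j-1]). Filling the table (rows: prefixes of 'pwjzqvtz', columns: prefixes of 'jzvz'):
     ε  j  z  v  z
  ε  0  1  2  3  4
  p  1  1  2  3  4
  w  2  2  2  3  4
  j  3  2  3  3  4
  z  4  3  2  3  3
  q  5  4  3  3  4
  v  6  5  4  3  4
  t  7  6  5  4  4
  z  8  7  6  5  4
The bottom-right entry gives D[8][4] = 4, so no sequence of fewer than 4 edits works. Backtracking through the table gives one optimal edit sequence (4 edits):
  pwjzqvtz → wjzqvtz (del p @1)
  wjzqvtz → jzqvtz (del w @1)
  jzqvtz → jzvtz (del q @3)
  jzvtz → jzvz (del t @4)
Edit distance = 4.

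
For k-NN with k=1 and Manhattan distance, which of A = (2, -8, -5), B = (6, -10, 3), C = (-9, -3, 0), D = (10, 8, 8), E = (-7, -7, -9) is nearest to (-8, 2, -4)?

Distances: d(A) = 21, d(B) = 33, d(C) = 10, d(D) = 36, d(E) = 15. Nearest: C = (-9, -3, 0) with distance 10.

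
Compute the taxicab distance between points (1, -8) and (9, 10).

Σ|x_i - y_i| = |1 - 9| + |-8 - 10| = 8 + 18 = 26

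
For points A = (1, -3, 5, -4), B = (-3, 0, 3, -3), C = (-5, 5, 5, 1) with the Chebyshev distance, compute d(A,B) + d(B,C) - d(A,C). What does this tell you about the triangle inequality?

d(A,B) = max(4, 3, 2, 1) = 4, d(B,C) = max(2, 5, 2, 4) = 5, d(A,C) = max(6, 8, 0, 5) = 8.
d(A,B) + d(B,C) - d(A,C) = 4 + 5 - 8 = 9 - 8 = 1. This is ≥ 0, so the triangle inequality holds for these points.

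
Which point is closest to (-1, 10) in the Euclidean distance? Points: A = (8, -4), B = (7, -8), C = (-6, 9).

Distances: d(A) ≈ 16.6433, d(B) ≈ 19.6977, d(C) ≈ 5.099. Nearest: C = (-6, 9) with distance 5.099.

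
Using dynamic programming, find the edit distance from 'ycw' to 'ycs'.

Let D[i][j] be the edit distance between the first i characters of 'ycw' and the first j characters of 'ycs', with D[i][0] = i, D[0][j] = j, and D[i][j] = D[i-1][j-1] if the characters match, else 1 + min(D[i-1][j], D[i][j-1], D[i-1][j-1]). Filling the table (rows: prefixes of 'ycw', columns: prefixes of 'ycs'):
     ε  y  c  s
  ε  0  1  2  3
  y  1  0  1  2
  c  2  1  0  1
  w  3  2  1  1
The bottom-right entry gives D[3][3] = 1, so no sequence of fewer than 1 edit works. Backtracking through the table gives one optimal edit sequence (1 edit):
  ycw → ycs (sub w→s @3)
Edit distance = 1.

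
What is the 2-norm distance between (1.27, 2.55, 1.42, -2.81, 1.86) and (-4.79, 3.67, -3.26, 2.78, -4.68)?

(Σ|x_i - y_i|^2)^(1/2) = (|1.27 - (-4.79)|^2 + |2.55 - 3.67|^2 + |1.42 - (-3.26)|^2 + |-2.81 - 2.78|^2 + |1.86 - (-4.68)|^2)^(1/2)
= (6.06^2 + 1.12^2 + 4.68^2 + 5.59^2 + 6.54^2)^(1/2) = (36.7236 + 1.2544 + 21.9024 + 31.2481 + 42.7716)^(1/2) = (133.9001)^(1/2) ≈ 11.5715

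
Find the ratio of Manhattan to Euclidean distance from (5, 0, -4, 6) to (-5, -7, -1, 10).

L1 = |5 - (-5)| + |0 - (-7)| + |-4 - (-1)| + |6 - 10| = 10 + 7 + 3 + 4 = 24
L2 = √(10² + 7² + 3² + 4²) = √174 ≈ 13.1909
L1 ≥ L2 always (equality iff movement is along one axis); L1 > L2 here.
Ratio L1/L2 = 24/√174 ≈ 1.8194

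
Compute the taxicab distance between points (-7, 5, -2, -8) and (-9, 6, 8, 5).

Σ|x_i - y_i| = |-7 - (-9)| + |5 - 6| + |-2 - 8| + |-8 - 5| = 2 + 1 + 10 + 13 = 26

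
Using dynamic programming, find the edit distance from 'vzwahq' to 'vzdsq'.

Let D[i][j] be the edit distance between the first i characters of 'vzwahq' and the first j characters of 'vzdsq', with D[i][0] = i, D[0][j] = j, and D[i][j] = D[i-1][j-1] if the characters match, else 1 + min(D[i-1][j], D[i][j-1], D[i-1][j-1]). Filling the table (rows: prefixes of 'vzwahq', columns: prefixes of 'vzdsq'):
     ε  v  z  d  s  q
  ε  0  1  2  3  4  5
  v  1  0  1  2  3  4
  z  2  1  0  1  2  3
  w  3  2  1  1  2  3
  a  4  3  2  2  2  3
  h  5  4  3  3  3  3
  q  6  5  4  4  4  3
The bottom-right entry gives D[6][5] = 3, so no sequence of fewer than 3 edits works. Backtracking through the table gives one optimal edit sequence (3 edits):
  vzwahq → vzahq (del w @3)
  vzahq → vzdhq (sub a→d @3)
  vzdhq → vzdsq (sub h→s @4)
Edit distance = 3.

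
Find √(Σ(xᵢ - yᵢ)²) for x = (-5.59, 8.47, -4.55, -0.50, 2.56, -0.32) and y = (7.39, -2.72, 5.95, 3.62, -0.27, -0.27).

√(Σ(x_i - y_i)²) = √((-5.59 - 7.39)² + (8.47 - (-2.72))² + (-4.55 - 5.95)² + (-0.5 - 3.62)² + (2.56 - (-0.27))² + (-0.32 - (-0.27))²)
= √((-12.98)² + 11.19² + (-10.5)² + (-4.12)² + 2.83² + (-0.05)²) = √(168.4804 + 125.2161 + 110.25 + 16.9744 + 8.0089 + 0.0025) = √428.9323 ≈ 20.7107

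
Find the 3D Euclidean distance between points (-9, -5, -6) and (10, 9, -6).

√(Σ(x_i - y_i)²) = √((-9 - 10)² + (-5 - 9)² + (-6 - (-6))²)
= √((-19)² + (-14)² + 0²) = √(361 + 196 + 0) = √557 ≈ 23.6008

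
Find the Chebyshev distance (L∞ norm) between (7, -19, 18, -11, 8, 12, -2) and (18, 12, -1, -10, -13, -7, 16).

max(|x_i - y_i|) = max(|7 - 18|, |-19 - 12|, |18 - (-1)|, |-11 - (-10)|, |8 - (-13)|, |12 - (-7)|, |-2 - 16|) = max(11, 31, 19, 1, 21, 19, 18) = 31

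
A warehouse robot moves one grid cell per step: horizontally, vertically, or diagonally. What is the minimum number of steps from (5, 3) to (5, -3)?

max(|x_i - y_i|) = max(|5 - 5|, |3 - (-3)|) = max(0, 6) = 6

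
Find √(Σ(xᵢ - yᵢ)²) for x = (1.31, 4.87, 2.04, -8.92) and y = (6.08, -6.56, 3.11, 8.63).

√(Σ(x_i - y_i)²) = √((1.31 - 6.08)² + (4.87 - (-6.56))² + (2.04 - 3.11)² + (-8.92 - 8.63)²)
= √((-4.77)² + 11.43² + (-1.07)² + (-17.55)²) = √(22.7529 + 130.6449 + 1.1449 + 308.0025) = √462.5452 ≈ 21.5069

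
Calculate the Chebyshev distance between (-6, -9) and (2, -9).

max(|x_i - y_i|) = max(|-6 - 2|, |-9 - (-9)|) = max(8, 0) = 8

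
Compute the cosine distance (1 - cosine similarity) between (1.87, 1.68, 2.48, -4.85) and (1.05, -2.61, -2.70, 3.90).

With u = (1.87, 1.68, 2.48, -4.85), v = (1.05, -2.61, -2.70, 3.90):
u·v = 1.87·1.05 + 1.68·(-2.61) + 2.48·(-2.7) + (-4.85)·3.9 = 1.9635 + (-4.3848) + (-6.696) + (-18.915) = -28.0323.
|u| = √(1.87² + 1.68² + 2.48² + (-4.85)²) = √(3.4969 + 2.8224 + 6.1504 + 23.5225) = √35.9922, |v| = √(1.05² + (-2.61)² + (-2.7)² + 3.9²) = √(1.1025 + 6.8121 + 7.29 + 15.21) = √30.4146.
cos θ = (u·v)/(|u||v|) = -28.0323/(√35.9922·√30.4146) ≈ -0.8473
Cosine distance = 1 - cos θ ≈ 1 - (-0.8473) = 1.8473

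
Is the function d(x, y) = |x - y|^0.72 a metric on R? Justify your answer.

Yes. With 0 < p = 0.72 ≤ 1, d(x,y) = |x-y|^0.72 is a metric on R. Non-negativity and symmetry are immediate; |x-y|^0.72 = 0 ⟺ |x-y| = 0 ⟺ x = y. For the triangle inequality, the function t ↦ t^0.72 is subadditive on [0,∞) when p ≤ 1, so |x-z|^0.72 ≤ (|x-y| + |y-z|)^0.72 ≤ |x-y|^0.72 + |y-z|^0.72.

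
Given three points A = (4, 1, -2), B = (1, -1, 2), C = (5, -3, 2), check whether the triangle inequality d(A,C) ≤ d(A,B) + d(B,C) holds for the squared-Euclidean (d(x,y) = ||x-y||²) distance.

d(A,B) = 3² + 2² + 4² = 29, d(B,C) = 4² + 2² + 0² = 20, d(A,C) = 1² + 4² + 4² = 33.
d(A,C) = 33 ≤ 29 + 20 = 49. Triangle inequality is satisfied.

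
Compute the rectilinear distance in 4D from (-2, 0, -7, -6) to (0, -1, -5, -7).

Σ|x_i - y_i| = |-2 - 0| + |0 - (-1)| + |-7 - (-5)| + |-6 - (-7)| = 2 + 1 + 2 + 1 = 6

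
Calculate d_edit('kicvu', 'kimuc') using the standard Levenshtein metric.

Let D[i][j] be the edit distance between the first i characters of 'kicvu' and the first j characters of 'kimuc', with D[i][0] = i, D[0][j] = j, and D[i][j] = D[i-1][j-1] if the characters match, else 1 + min(D[i-1][j], D[i][j-1], D[i-1][j-1]). Filling the table (rows: prefixes of 'kicvu', columns: prefixes of 'kimuc'):
     ε  k  i  m  u  c
  ε  0  1  2  3  4  5
  k  1  0  1  2  3  4
  i  2  1  0  1  2  3
  c  3  2  1  1  2  2
  v  4  3  2  2  2  3
  u  5  4  3  3  2  3
The bottom-right entry gives D[5][5] = 3, so no sequence of fewer than 3 edits works. Backtracking through the table gives one optimal edit sequence (3 edits):
  kicvu → kimvu (sub c→m @3)
  kimvu → kimuu (sub v→u @4)
  kimuu → kimuc (sub u→c @5)
Edit distance = 3.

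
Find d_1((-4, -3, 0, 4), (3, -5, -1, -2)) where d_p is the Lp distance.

Σ|x_i - y_i| = |-4 - 3| + |-3 - (-5)| + |0 - (-1)| + |4 - (-2)| = 7 + 2 + 1 + 6 = 16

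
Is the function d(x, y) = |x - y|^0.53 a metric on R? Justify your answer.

Yes. With 0 < p = 0.53 ≤ 1, d(x,y) = |x-y|^0.53 is a metric on R. Non-negativity and symmetry are immediate; |x-y|^0.53 = 0 ⟺ |x-y| = 0 ⟺ x = y. For the triangle inequality, the function t ↦ t^0.53 is subadditive on [0,∞) when p ≤ 1, so |x-z|^0.53 ≤ (|x-y| + |y-z|)^0.53 ≤ |x-y|^0.53 + |y-z|^0.53.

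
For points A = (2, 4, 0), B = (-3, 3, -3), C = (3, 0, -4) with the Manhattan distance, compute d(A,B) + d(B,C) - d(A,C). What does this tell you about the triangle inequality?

d(A,B) = 5 + 1 + 3 = 9, d(B,C) = 6 + 3 + 1 = 10, d(A,C) = 1 + 4 + 4 = 9.
d(A,B) + d(B,C) - d(A,C) = 9 + 10 - 9 = 19 - 9 = 10. This is ≥ 0, so the triangle inequality holds for these points.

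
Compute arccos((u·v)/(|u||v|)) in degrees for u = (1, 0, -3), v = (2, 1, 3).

With u = (1, 0, -3), v = (2, 1, 3):
u·v = 1·2 + 0·1 + (-3)·3 = 2 + 0 + (-9) = -7.
|u| = √(1² + 0² + (-3)²) = √10, |v| = √(2² + 1² + 3²) = √14, so |u||v| = √(10·14) = √140.
cos θ = (u·v)/(|u||v|) = -7/√140 ≈ -0.591608
θ = arccos(-0.591608) ≈ 126.27°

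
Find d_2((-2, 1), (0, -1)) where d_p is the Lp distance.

(Σ|x_i - y_i|^2)^(1/2) = (|-2 - 0|^2 + |1 - (-1)|^2)^(1/2)
= (2^2 + 2^2)^(1/2) = (4 + 4)^(1/2) = (8)^(1/2) ≈ 2.8284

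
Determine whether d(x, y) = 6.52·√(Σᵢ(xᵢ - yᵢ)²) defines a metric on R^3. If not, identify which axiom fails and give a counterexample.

Yes. The L2 (Euclidean) norm induces a metric on R^3, and multiplying a metric by a positive constant 6.52 > 0 preserves all four axioms: non-negativity (6.52·||x-y|| ≥ 0), identity (6.52·||x-y|| = 0 ⟺ ||x-y|| = 0 ⟺ x = y), symmetry (||x-y|| = ||y-x||), and the triangle inequality (6.52·||x-z|| ≤ 6.52·||x-y|| + 6.52·||y-z||). So d is a metric.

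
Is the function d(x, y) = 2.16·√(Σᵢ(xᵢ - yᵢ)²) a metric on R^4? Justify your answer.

Yes. The L2 (Euclidean) norm induces a metric on R^4, and multiplying a metric by a positive constant 2.16 > 0 preserves all four axioms: non-negativity (2.16·||x-y|| ≥ 0), identity (2.16·||x-y|| = 0 ⟺ ||x-y|| = 0 ⟺ x = y), symmetry (||x-y|| = ||y-x||), and the triangle inequality (2.16·||x-z|| ≤ 2.16·||x-y|| + 2.16·||y-z||). So d is a metric.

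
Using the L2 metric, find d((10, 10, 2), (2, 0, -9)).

√(Σ(x_i - y_i)²) = √((10 - 2)² + (10 - 0)² + (2 - (-9))²)
= √(8² + 10² + 11²) = √(64 + 100 + 121) = √285 ≈ 16.8819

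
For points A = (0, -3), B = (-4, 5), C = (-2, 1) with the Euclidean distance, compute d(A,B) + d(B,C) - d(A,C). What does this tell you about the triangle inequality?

d(A,B) = √(4² + 8²) = √80 ≈ 8.9443, d(B,C) = √(2² + 4²) = √20 ≈ 4.4721, d(A,C) = √(2² + 4²) = √20 ≈ 4.4721.
d(A,B) + d(B,C) - d(A,C) = 8.9443 + 4.4721 - 4.4721 = 13.4164 - 4.4721 = 8.9443 (to 4 decimal places). This is ≥ 0, so the triangle inequality holds for these points.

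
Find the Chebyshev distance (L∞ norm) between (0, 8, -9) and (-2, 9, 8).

max(|x_i - y_i|) = max(|0 - (-2)|, |8 - 9|, |-9 - 8|) = max(2, 1, 17) = 17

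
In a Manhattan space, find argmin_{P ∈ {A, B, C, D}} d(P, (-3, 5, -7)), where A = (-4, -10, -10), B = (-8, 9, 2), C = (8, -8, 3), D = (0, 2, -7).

Distances: d(A) = 19, d(B) = 18, d(C) = 34, d(D) = 6. Nearest: D = (0, 2, -7) with distance 6.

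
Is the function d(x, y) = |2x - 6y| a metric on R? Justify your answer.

No. d fails symmetry: d(7, 3) = |2·7 - 6·3| = |-4| = 4, but d(3, 7) = |2·3 - 6·7| = |-36| = 36. Since 4 ≠ 36, d(x,y) ≠ d(y,x) in general.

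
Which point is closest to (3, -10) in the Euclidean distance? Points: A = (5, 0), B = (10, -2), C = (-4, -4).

Distances: d(A) ≈ 10.198, d(B) ≈ 10.6301, d(C) ≈ 9.2195. Nearest: C = (-4, -4) with distance 9.2195.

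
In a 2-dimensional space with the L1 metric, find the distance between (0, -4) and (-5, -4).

Σ|x_i - y_i| = |0 - (-5)| + |-4 - (-4)| = 5 + 0 = 5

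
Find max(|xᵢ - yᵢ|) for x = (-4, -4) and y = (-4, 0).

max(|x_i - y_i|) = max(|-4 - (-4)|, |-4 - 0|) = max(0, 4) = 4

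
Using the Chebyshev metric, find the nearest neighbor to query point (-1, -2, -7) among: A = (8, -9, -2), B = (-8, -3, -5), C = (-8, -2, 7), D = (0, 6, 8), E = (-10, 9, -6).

Distances: d(A) = 9, d(B) = 7, d(C) = 14, d(D) = 15, d(E) = 11. Nearest: B = (-8, -3, -5) with distance 7.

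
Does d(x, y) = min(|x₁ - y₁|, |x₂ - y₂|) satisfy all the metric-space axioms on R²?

No. d fails identity of indiscernibles: take x = (-2, 0) and y = (-2, 2). Then d(x,y) = min(|-2 - (-2)|, |0 - 2|) = min(0, 2) = 0, yet x ≠ y.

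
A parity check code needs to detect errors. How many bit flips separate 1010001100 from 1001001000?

Differing positions: 3, 4, 8. Hamming distance = 3.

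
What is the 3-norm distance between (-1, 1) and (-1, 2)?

(Σ|x_i - y_i|^3)^(1/3) = (|-1 - (-1)|^3 + |1 - 2|^3)^(1/3)
= (0^3 + 1^3)^(1/3) = (0 + 1)^(1/3) = (1)^(1/3) = 1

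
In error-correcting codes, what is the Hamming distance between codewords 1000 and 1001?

Differing positions: 4. Hamming distance = 1.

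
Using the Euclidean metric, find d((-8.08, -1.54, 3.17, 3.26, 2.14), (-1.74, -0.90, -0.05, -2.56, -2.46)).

√(Σ(x_i - y_i)²) = √((-8.08 - (-1.74))² + (-1.54 - (-0.9))² + (3.17 - (-0.05))² + (3.26 - (-2.56))² + (2.14 - (-2.46))²)
= √((-6.34)² + (-0.64)² + 3.22² + 5.82² + 4.6²) = √(40.1956 + 0.4096 + 10.3684 + 33.8724 + 21.16) = √106.006 ≈ 10.2959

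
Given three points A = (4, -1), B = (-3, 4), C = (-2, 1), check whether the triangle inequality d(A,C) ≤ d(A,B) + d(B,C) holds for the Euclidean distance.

d(A,B) = √(7² + 5²) = √74 ≈ 8.6023, d(B,C) = √(1² + 3²) = √10 ≈ 3.1623, d(A,C) = √(6² + 2²) = √40 ≈ 6.3246.
d(A,C) ≈ 6.3246 ≤ 8.6023 + 3.1623 = 11.7646. Triangle inequality is satisfied.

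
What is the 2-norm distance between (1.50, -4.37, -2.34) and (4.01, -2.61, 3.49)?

(Σ|x_i - y_i|^2)^(1/2) = (|1.5 - 4.01|^2 + |-4.37 - (-2.61)|^2 + |-2.34 - 3.49|^2)^(1/2)
= (2.51^2 + 1.76^2 + 5.83^2)^(1/2) = (6.3001 + 3.0976 + 33.9889)^(1/2) = (43.3866)^(1/2) ≈ 6.5869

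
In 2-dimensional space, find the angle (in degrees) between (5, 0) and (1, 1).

With u = (5, 0), v = (1, 1):
u·v = 5·1 + 0·1 = 5 + 0 = 5.
|u| = √(5² + 0²) = √25, |v| = √(1² + 1²) = √2, so |u||v| = √(25·2) = √50.
cos θ = (u·v)/(|u||v|) = 5/√50 ≈ 0.707107
θ = arccos(0.707107) ≈ 45°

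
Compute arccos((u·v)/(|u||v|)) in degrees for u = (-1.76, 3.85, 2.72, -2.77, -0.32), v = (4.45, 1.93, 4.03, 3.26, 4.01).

With u = (-1.76, 3.85, 2.72, -2.77, -0.32), v = (4.45, 1.93, 4.03, 3.26, 4.01):
u·v = (-1.76)·4.45 + 3.85·1.93 + 2.72·4.03 + (-2.77)·3.26 + (-0.32)·4.01 = (-7.832) + 7.4305 + 10.9616 + (-9.0302) + (-1.2832) = 0.2467.
|u| = √((-1.76)² + 3.85² + 2.72² + (-2.77)² + (-0.32)²) = √(3.0976 + 14.8225 + 7.3984 + 7.6729 + 0.1024) = √33.0938, |v| = √(4.45² + 1.93² + 4.03² + 3.26² + 4.01²) = √(19.8025 + 3.7249 + 16.2409 + 10.6276 + 16.0801) = √66.476.
cos θ = (u·v)/(|u||v|) = 0.2467/(√33.0938·√66.476) ≈ 0.00526
θ = arccos(0.00526) ≈ 89.7°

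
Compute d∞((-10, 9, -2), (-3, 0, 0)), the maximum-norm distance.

max(|x_i - y_i|) = max(|-10 - (-3)|, |9 - 0|, |-2 - 0|) = max(7, 9, 2) = 9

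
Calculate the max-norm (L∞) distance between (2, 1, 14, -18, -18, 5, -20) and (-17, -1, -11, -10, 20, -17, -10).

max(|x_i - y_i|) = max(|2 - (-17)|, |1 - (-1)|, |14 - (-11)|, |-18 - (-10)|, |-18 - 20|, |5 - (-17)|, |-20 - (-10)|) = max(19, 2, 25, 8, 38, 22, 10) = 38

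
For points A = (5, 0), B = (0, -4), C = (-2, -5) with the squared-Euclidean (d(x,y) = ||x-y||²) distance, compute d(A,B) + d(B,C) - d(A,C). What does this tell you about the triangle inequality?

d(A,B) = 5² + 4² = 41, d(B,C) = 2² + 1² = 5, d(A,C) = 7² + 5² = 74.
d(A,B) + d(B,C) - d(A,C) = 41 + 5 - 74 = 46 - 74 = -28. This is < 0, so the triangle inequality FAILS for these points (squared-Euclidean is not a metric).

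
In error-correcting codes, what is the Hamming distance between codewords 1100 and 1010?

Differing positions: 2, 3. Hamming distance = 2.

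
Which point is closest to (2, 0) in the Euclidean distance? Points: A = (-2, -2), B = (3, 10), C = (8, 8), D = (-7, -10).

Distances: d(A) ≈ 4.4721, d(B) ≈ 10.0499, d(C) = 10, d(D) ≈ 13.4536. Nearest: A = (-2, -2) with distance 4.4721.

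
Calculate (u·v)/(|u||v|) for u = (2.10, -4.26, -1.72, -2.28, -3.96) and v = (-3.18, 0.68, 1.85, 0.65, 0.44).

With u = (2.10, -4.26, -1.72, -2.28, -3.96), v = (-3.18, 0.68, 1.85, 0.65, 0.44):
u·v = 2.1·(-3.18) + (-4.26)·0.68 + (-1.72)·1.85 + (-2.28)·0.65 + (-3.96)·0.44 = (-6.678) + (-2.8968) + (-3.182) + (-1.482) + (-1.7424) = -15.9812.
|u| = √(2.1² + (-4.26)² + (-1.72)² + (-2.28)² + (-3.96)²) = √(4.41 + 18.1476 + 2.9584 + 5.1984 + 15.6816) = √46.396, |v| = √((-3.18)² + 0.68² + 1.85² + 0.65² + 0.44²) = √(10.1124 + 0.4624 + 3.4225 + 0.4225 + 0.1936) = √14.6134.
cos θ = (u·v)/(|u||v|) = -15.9812/(√46.396·√14.6134) ≈ -0.6138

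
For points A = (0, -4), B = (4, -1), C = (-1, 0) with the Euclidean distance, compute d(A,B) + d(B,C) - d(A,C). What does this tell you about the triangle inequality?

d(A,B) = √(4² + 3²) = √25 = 5, d(B,C) = √(5² + 1²) = √26 ≈ 5.099, d(A,C) = √(1² + 4²) = √17 ≈ 4.1231.
d(A,B) + d(B,C) - d(A,C) = 5 + 5.099 - 4.1231 = 10.099 - 4.1231 = 5.9759 (to 4 decimal places). This is ≥ 0, so the triangle inequality holds for these points.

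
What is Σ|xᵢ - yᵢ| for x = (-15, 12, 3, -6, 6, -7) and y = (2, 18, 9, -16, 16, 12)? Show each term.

Σ|x_i - y_i| = |-15 - 2| + |12 - 18| + |3 - 9| + |-6 - (-16)| + |6 - 16| + |-7 - 12| = 17 + 6 + 6 + 10 + 10 + 19 = 68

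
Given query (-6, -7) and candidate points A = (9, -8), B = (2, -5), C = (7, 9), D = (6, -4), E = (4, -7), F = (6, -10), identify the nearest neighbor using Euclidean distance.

Distances: d(A) ≈ 15.0333, d(B) ≈ 8.2462, d(C) ≈ 20.6155, d(D) ≈ 12.3693, d(E) = 10, d(F) ≈ 12.3693. Nearest: B = (2, -5) with distance 8.2462.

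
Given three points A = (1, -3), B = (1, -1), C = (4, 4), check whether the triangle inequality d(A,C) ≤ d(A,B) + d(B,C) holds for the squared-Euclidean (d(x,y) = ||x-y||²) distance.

d(A,B) = 0² + 2² = 4, d(B,C) = 3² + 5² = 34, d(A,C) = 3² + 7² = 58.
d(A,C) = 58 > 4 + 34 = 38. Triangle inequality is VIOLATED. (Squared-Euclidean is not a metric — this is a counterexample.)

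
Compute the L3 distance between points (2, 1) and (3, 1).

(Σ|x_i - y_i|^3)^(1/3) = (|2 - 3|^3 + |1 - 1|^3)^(1/3)
= (1^3 + 0^3)^(1/3) = (1 + 0)^(1/3) = (1)^(1/3) = 1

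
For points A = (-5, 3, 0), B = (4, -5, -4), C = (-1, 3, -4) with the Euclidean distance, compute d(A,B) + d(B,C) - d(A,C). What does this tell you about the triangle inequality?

d(A,B) = √(9² + 8² + 4²) = √161 ≈ 12.6886, d(B,C) = √(5² + 8² + 0²) = √89 ≈ 9.434, d(A,C) = √(4² + 0² + 4²) = √32 ≈ 5.6569.
d(A,B) + d(B,C) - d(A,C) = 12.6886 + 9.434 - 5.6569 = 22.1226 - 5.6569 = 16.4657 (to 4 decimal places). This is ≥ 0, so the triangle inequality holds for these points.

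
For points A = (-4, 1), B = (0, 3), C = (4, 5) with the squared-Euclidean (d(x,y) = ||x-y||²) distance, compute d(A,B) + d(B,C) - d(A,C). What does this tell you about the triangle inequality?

d(A,B) = 4² + 2² = 20, d(B,C) = 4² + 2² = 20, d(A,C) = 8² + 4² = 80.
d(A,B) + d(B,C) - d(A,C) = 20 + 20 - 80 = 40 - 80 = -40. This is < 0, so the triangle inequality FAILS for these points (squared-Euclidean is not a metric).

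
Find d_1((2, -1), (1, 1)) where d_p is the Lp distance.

Σ|x_i - y_i| = |2 - 1| + |-1 - 1| = 1 + 2 = 3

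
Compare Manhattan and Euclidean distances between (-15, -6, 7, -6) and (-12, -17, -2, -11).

L1 = |-15 - (-12)| + |-6 - (-17)| + |7 - (-2)| + |-6 - (-11)| = 3 + 11 + 9 + 5 = 28
L2 = √(3² + 11² + 9² + 5²) = √236 ≈ 15.3623
L1 ≥ L2 always (equality iff movement is along one axis); L1 > L2 here.
Ratio L1/L2 = 28/√236 ≈ 1.8226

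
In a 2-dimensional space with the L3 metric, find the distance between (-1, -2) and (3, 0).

(Σ|x_i - y_i|^3)^(1/3) = (|-1 - 3|^3 + |-2 - 0|^3)^(1/3)
= (4^3 + 2^3)^(1/3) = (64 + 8)^(1/3) = (72)^(1/3) ≈ 4.1602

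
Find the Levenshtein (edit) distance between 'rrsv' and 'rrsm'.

Let D[i][j] be the edit distance between the first i characters of 'rrsv' and the first j characters of 'rrsm', with D[i][0] = i, D[0][j] = j, and D[i][j] = D[i-1][j-1] if the characters match, else 1 + min(D[i-1][j], D[i][j-1], D[i-1][j-1]). Filling the table (rows: prefixes of 'rrsv', columns: prefixes of 'rrsm'):
     ε  r  r  s  m
  ε  0  1  2  3  4
  r  1  0  1  2  3
  r  2  1  0  1  2
  s  3  2  1  0  1
  v  4  3  2  1  1
The bottom-right entry gives D[4][4] = 1, so no sequence of fewer than 1 edit works. Backtracking through the table gives one optimal edit sequence (1 edit):
  rrsv → rrsm (sub v→m @4)
Edit distance = 1.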